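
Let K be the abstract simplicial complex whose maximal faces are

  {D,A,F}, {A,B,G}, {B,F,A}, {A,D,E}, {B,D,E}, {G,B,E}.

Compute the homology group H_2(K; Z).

Take the total order A < B < D < E < F < G on the vertex set. Then K (dimension 2) consists of the simplices:

  0-simplices (6): A, B, D, E, F, G
  1-simplices (12): AB, AD, AE, AF, AG, BD, BE, BF, BG, DE, DF, EG
  2-simplices (6): ABF, ABG, ADE, ADF, BDE, BEG

Hence C_0 ≅ Z^6, C_1 ≅ Z^12, C_2 ≅ Z^6.

The boundary map ∂_1: C_1 → C_0 sends each edge [p,q] (with p < q) to q − p. For instance
  ∂AF = F − A.
As a 6×12 matrix over Z this has rank 5, with invariant factors (1,1,1,1,1).

∂_2: C_2 → C_1 maps a triangle to the signed sum of its edges. For instance
  ∂ABF = BF − AF + AB,
  ∂ABG = BG − AG + AB.
The 12×6 boundary matrix has rank 6 and Smith normal form diag(1,1,1,1,1,1).

Reading off H_k = ker ∂_k / im ∂_{k+1}:

  H_2: rank ker ∂_2 − rank ∂_3 = (6 − 6) − 0 = 0, and there is no ∂_3, so H_2 = 0.

H_2 ≅ 0.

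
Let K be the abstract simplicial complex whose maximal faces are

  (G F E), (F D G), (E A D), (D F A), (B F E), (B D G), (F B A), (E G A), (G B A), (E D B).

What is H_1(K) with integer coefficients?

We work with the vertex ordering A < B < D < E < F < G. The simplices of K, each written with vertices in increasing order, are:

  0-simplices (6): A, B, D, E, F, G
  1-simplices (15): AB, AD, AE, AF, AG, BD, BE, BF, BG, DE, DF, DG, EF, EG, FG
  2-simplices (10): ABF, ABG, ADE, ADF, AEG, BDE, BDG, BEF, DFG, EFG

giving chain groups C_0 ≅ Z^6, C_1 ≅ Z^15, C_2 ≅ Z^10.

Boundary ∂_1: C_1 → C_0 maps an edge to its endpoints' difference, ∂[p,q] = q − p.
As a 6×15 matrix over Z this has rank 5, with invariant factors (1,1,1,1,1).

∂_2: C_2 → C_1 maps a triangle to the signed sum of its edges. For instance
  ∂BDG = DG − BG + BD,
  ∂EFG = FG − EG + EF.
This gives a 15×10 integer matrix of rank 10; reducing to Smith normal form yields diagonal entries (1,1,1,1,1,1,1,1,1,2).

Computing H_k = (kernel of ∂_k) / (image of ∂_{k+1}):

  H_1: rank ker ∂_1 − rank ∂_2 = (15 − 5) − 10 = 0, and ∂_2 has invariant factor 2 > 1, so H_1 ≅ Z/2.

(K is a triangulation of the real projective plane RP^2.)

H_1 = Z/2.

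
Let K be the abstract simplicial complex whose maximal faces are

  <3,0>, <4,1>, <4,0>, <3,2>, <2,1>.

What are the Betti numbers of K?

Order the vertices as 0 < 1 < 2 < 3 < 4. Listing each simplex with vertices in this order, K has dimension 1 with simplices:

  0-simplices (5): [0], [1], [2], [3], [4]
  1-simplices (5): [0,3], [0,4], [1,2], [1,4], [2,3]

giving chain groups C_0 ≅ Z^5, C_1 ≅ Z^5.

Boundary ∂_1: C_1 → C_0 is given by ∂[p,q] = [q] − [p].
As a 5×5 matrix over Z this has rank 4, with invariant factors (1,1,1,1).

Computing H_k = (kernel of ∂_k) / (image of ∂_{k+1}):

  H_0: rank C_0 − rank ∂_1 = 5 − 4 = 1, and the invariant factors of ∂_1 are all 1, so H_0 = Z.
  H_1: rank ker ∂_1 − rank ∂_2 = (5 − 4) − 0 = 1, and there is no ∂_2, so H_1 = Z.

As a check, the Euler characteristic is 5 − 5 = 0, which agrees with 1 − 1 = 0.

Hence the Betti numbers are b_0 = 1, b_1 = 1.

b_0 = 1, b_1 = 1.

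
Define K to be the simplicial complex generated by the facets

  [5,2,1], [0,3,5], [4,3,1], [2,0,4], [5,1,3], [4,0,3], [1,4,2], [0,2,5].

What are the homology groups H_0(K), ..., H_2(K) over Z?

K has 6 vertices, 12 edges, 8 triangles.
rank ∂_0 = 0, rank ∂_1 = 5 ⇒ b_0 = 6 − 0 − 5 = 1; all invariant factors of ∂_1 are 1 so no torsion. So H_0 ≅ Z.
rank ∂_1 = 5, rank ∂_2 = 7 ⇒ b_1 = 12 − 5 − 7 = 0; all invariant factors of ∂_2 are 1 so no torsion. So H_1 ≅ 0.
rank ∂_2 = 7, rank ∂_3 = 0 ⇒ b_2 = 8 − 7 − 0 = 1. So H_2 ≅ Z.

H_0 ≅ Z,  H_1 = 0,  H_2 ≅ Z.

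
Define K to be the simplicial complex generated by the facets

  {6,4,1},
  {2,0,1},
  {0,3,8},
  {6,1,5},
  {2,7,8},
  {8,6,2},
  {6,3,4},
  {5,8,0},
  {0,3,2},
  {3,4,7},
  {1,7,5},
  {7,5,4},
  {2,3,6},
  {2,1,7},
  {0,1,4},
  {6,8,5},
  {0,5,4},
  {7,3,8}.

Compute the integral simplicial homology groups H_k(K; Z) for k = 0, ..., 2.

K has 9 vertices, 27 edges, 18 triangles.
rank ∂_0 = 0, rank ∂_1 = 8 ⇒ b_0 = 9 − 0 − 8 = 1; all invariant factors of ∂_1 are 1 so no torsion. So H_0 ≅ Z.
rank ∂_1 = 8, rank ∂_2 = 18 ⇒ b_1 = 27 − 8 − 18 = 1; ∂_2 has invariant factor(s) [2] giving torsion. So H_1 ≅ Z ⊕ Z/2.
rank ∂_2 = 18, rank ∂_3 = 0 ⇒ b_2 = 18 − 18 − 0 = 0. So H_2 ≅ 0.

H_0 = Z,  H_1 = Z ⊕ Z/2,  H_2 = 0.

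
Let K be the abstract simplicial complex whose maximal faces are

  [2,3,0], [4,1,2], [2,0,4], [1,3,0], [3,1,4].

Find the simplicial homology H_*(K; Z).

H_0 ≅ Z,  H_1 ≅ Z,  H_2 = 0.

K has 5 vertices, 10 edges, 5 triangles.
rank ∂_0 = 0, rank ∂_1 = 4 ⇒ b_0 = 5 − 0 − 4 = 1; all invariant factors of ∂_1 are 1 so no torsion. So H_0 = Z.
rank ∂_1 = 4, rank ∂_2 = 5 ⇒ b_1 = 10 − 4 − 5 = 1; all invariant factors of ∂_2 are 1 so no torsion. So H_1 = Z.
rank ∂_2 = 5, rank ∂_3 = 0 ⇒ b_2 = 5 − 5 − 0 = 0. So H_2 = 0.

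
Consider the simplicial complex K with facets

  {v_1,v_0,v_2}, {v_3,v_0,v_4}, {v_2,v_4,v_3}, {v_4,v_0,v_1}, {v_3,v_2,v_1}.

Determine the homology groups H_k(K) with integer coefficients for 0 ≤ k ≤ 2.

Order the vertices as v_0 < v_1 < v_2 < v_3 < v_4. Listing each simplex with vertices in this order, K has dimension 2 with simplices:

  0-simplices (5): [v_0], [v_1], [v_2], [v_3], [v_4]
  1-simplices (10): [v_0,v_1], [v_0,v_2], [v_0,v_3], [v_0,v_4], [v_1,v_2], [v_1,v_3], [v_1,v_4], [v_2,v_3], [v_2,v_4], [v_3,v_4]
  2-simplices (5): [v_0,v_1,v_2], [v_0,v_1,v_4], [v_0,v_3,v_4], [v_1,v_2,v_3], [v_2,v_3,v_4]

so the chain groups are C_0 ≅ Z^5, C_1 ≅ Z^10, C_2 ≅ Z^5.

The boundary map ∂_1: C_1 → C_0 is given by ∂[p,q] = [q] − [p].
This gives a 5×10 integer matrix of rank 4; reducing to Smith normal form yields diagonal entries (1,1,1,1).

∂_2: C_2 → C_1 sends each 2-simplex [p,q,r] to [q,r] − [p,r] + [p,q]. For instance
  ∂[v_0,v_1,v_4] = [v_1,v_4] − [v_0,v_4] + [v_0,v_1],
  ∂[v_0,v_3,v_4] = [v_3,v_4] − [v_0,v_4] + [v_0,v_3].
The 10×5 boundary matrix has rank 5 and Smith normal form diag(1,1,1,1,1).

Reading off H_k = ker ∂_k / im ∂_{k+1}:

  H_0: rank C_0 − rank ∂_1 = 5 − 4 = 1, and the invariant factors of ∂_1 are all 1, so H_0 ≅ Z.
  H_1: rank ker ∂_1 − rank ∂_2 = (10 − 4) − 5 = 1, and the invariant factors of ∂_2 are all 1, so H_1 ≅ Z.
  H_2: rank ker ∂_2 − rank ∂_3 = (5 − 5) − 0 = 0, and there is no ∂_3, so H_2 ≅ 0.

H_0 ≅ Z,  H_1 ≅ Z,  H_2 = 0.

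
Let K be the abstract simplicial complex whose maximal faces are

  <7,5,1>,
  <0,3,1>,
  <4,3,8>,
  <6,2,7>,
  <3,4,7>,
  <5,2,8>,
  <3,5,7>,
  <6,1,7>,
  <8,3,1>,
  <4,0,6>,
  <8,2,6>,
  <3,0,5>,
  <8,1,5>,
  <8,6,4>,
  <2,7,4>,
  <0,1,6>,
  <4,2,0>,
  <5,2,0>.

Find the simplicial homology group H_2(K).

H_2 ≅ 0.

We work with the vertex ordering 0 < 1 < 2 < 3 < 4 < 5 < 6 < 7 < 8. The simplices of K, each written with vertices in increasing order, are:

  0-simplices (9): [0], [1], [2], [3], [4], [5], [6], [7], [8]
  1-simplices (27): (27 of them)
  2-simplices (18): [0,1,3], [0,1,6], [0,2,4], [0,2,5], [0,3,5], [0,4,6], [1,3,8], [1,5,7], [1,5,8], [1,6,7], [2,4,7], [2,5,8], [2,6,7], [2,6,8], [3,4,7], [3,4,8], [3,5,7], [4,6,8]

giving chain groups C_0 ≅ Z^9, C_1 ≅ Z^27, C_2 ≅ Z^18.

Boundary ∂_1: C_1 → C_0 is given by ∂[p,q] = [q] − [p].
The 9×27 boundary matrix has rank 8 and Smith normal form diag(1,1,1,1,1,1,1,1).

∂_2: C_2 → C_1 sends each 2-simplex [p,q,r] to [q,r] − [p,r] + [p,q]. For instance
  ∂[0,1,6] = [1,6] − [0,6] + [0,1],
  ∂[3,4,7] = [4,7] − [3,7] + [3,4].
The 27×18 boundary matrix has rank 18 and Smith normal form diag(1,1,1,1,1,1,1,1,1,1,1,1,1,1,1,1,1,2).

From H_k ≅ ker(∂_k) / im(∂_{k+1}) we obtain:

  H_2: rank ker ∂_2 − rank ∂_3 = (18 − 18) − 0 = 0, and there is no ∂_3, so H_2 ≅ 0.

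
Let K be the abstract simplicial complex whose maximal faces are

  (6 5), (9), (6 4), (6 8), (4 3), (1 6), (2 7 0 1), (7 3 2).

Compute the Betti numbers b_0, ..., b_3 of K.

b_0 = 2, b_1 = 1, b_2 = 0, b_3 = 0.

Fix the vertex order 0 < 1 < 2 < 3 < 4 < 5 < 6 < 7 < 8 < 9 and write every simplex with vertices in increasing order. Then dim K = 3 and the simplices of K are:

  0-simplices (10): [0], [1], [2], [3], [4], [5], [6], [7], [8], [9]
  1-simplices (13): [0,1], [0,2], [0,7], [1,2], [1,6], [1,7], [2,3], [2,7], [3,4], [3,7], [4,6], [5,6], [6,8]
  2-simplices (5): [0,1,2], [0,1,7], [0,2,7], [1,2,7], [2,3,7]
  3-simplices (1): [0,1,2,7]

Hence C_0 ≅ Z^10, C_1 ≅ Z^13, C_2 ≅ Z^5, C_3 ≅ Z^1.

∂_1: C_1 → C_0 sends each edge [p,q] (with p < q) to q − p.
As a 10×13 matrix over Z this has rank 8, with invariant factors (1,1,1,1,1,1,1,1).

Boundary ∂_2: C_2 → C_1 acts by ∂[p,q,r] = [q,r] − [p,r] + [p,q]. For instance
  ∂[0,2,7] = [2,7] − [0,7] + [0,2],
  ∂[2,3,7] = [3,7] − [2,7] + [2,3].
This gives a 13×5 integer matrix of rank 4; reducing to Smith normal form yields diagonal entries (1,1,1,1).

∂_3: C_3 → C_2 sends each 3-simplex σ to the alternating sum Σ_i (−1)^i (σ with its i-th vertex removed). For instance
  ∂[0,1,2,7] = [1,2,7] − [0,2,7] + [0,1,7] − [0,1,2].
As a 5×1 matrix over Z this has rank 1, with invariant factors (1).

Now H_k = ker ∂_k / im ∂_{k+1}, so:

  H_0: rank C_0 − rank ∂_1 = 10 − 8 = 2, and the invariant factors of ∂_1 are all 1, so H_0 = Z^2.
  H_1: rank ker ∂_1 − rank ∂_2 = (13 − 8) − 4 = 1, and the invariant factors of ∂_2 are all 1, so H_1 = Z.
  H_2: rank ker ∂_2 − rank ∂_3 = (5 − 4) − 1 = 0, and the invariant factors of ∂_3 are all 1, so H_2 = 0.
  H_3: rank ker ∂_3 − rank ∂_4 = (1 − 1) − 0 = 0, and there is no ∂_4, so H_3 = 0.

As a check, the Euler characteristic is 10 − 13 + 5 − 1 = 1, which agrees with 2 − 1 + 0 − 0 = 1.

Hence the Betti numbers are b_0 = 2, b_1 = 1, b_2 = 0, b_3 = 0.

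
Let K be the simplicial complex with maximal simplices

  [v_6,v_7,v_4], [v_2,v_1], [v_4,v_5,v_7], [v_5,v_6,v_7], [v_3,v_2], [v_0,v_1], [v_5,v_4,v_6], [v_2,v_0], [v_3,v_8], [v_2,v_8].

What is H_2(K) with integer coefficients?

H_2 ≅ Z.

K has 9 vertices, 12 edges, 4 triangles.
rank ∂_2 = 3, rank ∂_3 = 0 ⇒ b_2 = 4 − 3 − 0 = 1. So H_2 = Z.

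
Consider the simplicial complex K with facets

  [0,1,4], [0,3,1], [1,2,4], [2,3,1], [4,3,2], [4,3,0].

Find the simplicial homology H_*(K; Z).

H_0 ≅ Z,  H_1 = 0,  H_2 ≅ Z.

Take the total order 0 < 1 < 2 < 3 < 4 on the vertex set. Then K (dimension 2) consists of the simplices:

  0-simplices (5): [0], [1], [2], [3], [4]
  1-simplices (9): [0,1], [0,3], [0,4], [1,2], [1,3], [1,4], [2,3], [2,4], [3,4]
  2-simplices (6): [0,1,3], [0,1,4], [0,3,4], [1,2,3], [1,2,4], [2,3,4]

so the chain groups are C_0 ≅ Z^5, C_1 ≅ Z^9, C_2 ≅ Z^6.

The boundary map ∂_1: C_1 → C_0 is given by ∂[p,q] = [q] − [p]. For instance
  ∂[1,3] = [3] − [1].
The 5×9 boundary matrix has rank 4 and Smith normal form diag(1,1,1,1).

∂_2: C_2 → C_1 acts by ∂[p,q,r] = [q,r] − [p,r] + [p,q]. For instance
  ∂[0,1,3] = [1,3] − [0,3] + [0,1],
  ∂[1,2,3] = [2,3] − [1,3] + [1,2].
This gives a 9×6 integer matrix of rank 5; reducing to Smith normal form yields diagonal entries (1,1,1,1,1).

Reading off H_k = ker ∂_k / im ∂_{k+1}:

  H_0: rank C_0 − rank ∂_1 = 5 − 4 = 1, and the invariant factors of ∂_1 are all 1, so H_0 = Z.
  H_1: rank ker ∂_1 − rank ∂_2 = (9 − 4) − 5 = 0, and the invariant factors of ∂_2 are all 1, so H_1 = 0.
  H_2: rank ker ∂_2 − rank ∂_3 = (6 − 5) − 0 = 1, and there is no ∂_3, so H_2 = Z.

As a check, the Euler characteristic is 5 − 9 + 6 = 2, which agrees with 1 − 0 + 1 = 2.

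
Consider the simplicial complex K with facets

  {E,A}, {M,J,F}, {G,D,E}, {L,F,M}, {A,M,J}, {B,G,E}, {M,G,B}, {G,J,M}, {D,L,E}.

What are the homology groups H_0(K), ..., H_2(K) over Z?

H_0 = Z,  H_1 = Z^2,  H_2 = 0.

We work with the vertex ordering A < B < D < E < F < G < J < L < M. The simplices of K, each written with vertices in increasing order, are:

  0-simplices (9): A, B, D, E, F, G, J, L, M
  1-simplices (18): AE, AJ, AM, BE, BG, BM, DE, DG, DL, EG, EL, FJ, FL, FM, GJ, GM, JM, LM
  2-simplices (8): AJM, BEG, BGM, DEG, DEL, FJM, FLM, GJM

so the chain groups are C_0 ≅ Z^9, C_1 ≅ Z^18, C_2 ≅ Z^8.

∂_1: C_1 → C_0 maps an edge to its endpoints' difference, ∂[p,q] = q − p.
This gives a 9×18 integer matrix of rank 8; reducing to Smith normal form yields diagonal entries (1,1,1,1,1,1,1,1).

Boundary ∂_2: C_2 → C_1 acts by ∂[p,q,r] = [q,r] − [p,r] + [p,q]. For instance
  ∂DEG = EG − DG + DE,
  ∂AJM = JM − AM + AJ.
The 18×8 boundary matrix has rank 8 and Smith normal form diag(1,1,1,1,1,1,1,1).

From H_k ≅ ker(∂_k) / im(∂_{k+1}) we obtain:

  H_0: rank C_0 − rank ∂_1 = 9 − 8 = 1, and the invariant factors of ∂_1 are all 1, so H_0 ≅ Z.
  H_1: rank ker ∂_1 − rank ∂_2 = (18 − 8) − 8 = 2, and the invariant factors of ∂_2 are all 1, so H_1 ≅ Z^2.
  H_2: rank ker ∂_2 − rank ∂_3 = (8 − 8) − 0 = 0, and there is no ∂_3, so H_2 ≅ 0.

As a check, the Euler characteristic is 9 − 18 + 8 = -1, which agrees with 1 − 2 + 0 = -1.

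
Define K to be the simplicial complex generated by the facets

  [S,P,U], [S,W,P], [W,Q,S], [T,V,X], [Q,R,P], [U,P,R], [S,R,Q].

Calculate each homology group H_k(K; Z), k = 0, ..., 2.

H_0 = Z^2,  H_1 = Z,  H_2 = 0.

Fix the vertex order P < Q < R < S < T < U < V < W < X and write every simplex with vertices in increasing order. Then dim K = 2 and the simplices of K are:

  0-simplices (9): P, Q, R, S, T, U, V, W, X
  1-simplices (15): PQ, PR, PS, PU, PW, QR, QS, QW, RS, RU, SU, SW, TV, TX, VX
  2-simplices (7): PQR, PRU, PSU, PSW, QRS, QSW, TVX

giving chain groups C_0 ≅ Z^9, C_1 ≅ Z^15, C_2 ≅ Z^7.

The boundary map ∂_1: C_1 → C_0 maps an edge to its endpoints' difference, ∂[p,q] = q − p. For instance
  ∂QS = S − Q.
The resulting 9×15 matrix has rank 7, and its Smith normal form has invariant factors (1,1,1,1,1,1,1).

∂_2: C_2 → C_1 acts by ∂[p,q,r] = [q,r] − [p,r] + [p,q]. For instance
  ∂PRU = RU − PU + PR,
  ∂PSW = SW − PW + PS.
This gives a 15×7 integer matrix of rank 7; reducing to Smith normal form yields diagonal entries (1,1,1,1,1,1,1).

From H_k ≅ ker(∂_k) / im(∂_{k+1}) we obtain:

  H_0: rank C_0 − rank ∂_1 = 9 − 7 = 2, and the invariant factors of ∂_1 are all 1, so H_0 ≅ Z^2.
  H_1: rank ker ∂_1 − rank ∂_2 = (15 − 7) − 7 = 1, and the invariant factors of ∂_2 are all 1, so H_1 ≅ Z.
  H_2: rank ker ∂_2 − rank ∂_3 = (7 − 7) − 0 = 0, and there is no ∂_3, so H_2 ≅ 0.

(K is a triangulation of the disjoint union of the 2-simplex and the cylinder S^1 x I.)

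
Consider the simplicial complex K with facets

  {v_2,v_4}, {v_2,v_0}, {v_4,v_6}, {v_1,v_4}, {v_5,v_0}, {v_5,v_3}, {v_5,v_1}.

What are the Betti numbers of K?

b_0 = 1, b_1 = 1.

Order the vertices as v_0 < v_1 < v_2 < v_3 < v_4 < v_5 < v_6. Listing each simplex with vertices in this order, K has dimension 1 with simplices:

  0-simplices (7): [v_0], [v_1], [v_2], [v_3], [v_4], [v_5], [v_6]
  1-simplices (7): [v_0,v_2], [v_0,v_5], [v_1,v_4], [v_1,v_5], [v_2,v_4], [v_3,v_5], [v_4,v_6]

giving chain groups C_0 ≅ Z^7, C_1 ≅ Z^7.

∂_1: C_1 → C_0 maps an edge to its endpoints' difference, ∂[p,q] = q − p. For instance
  ∂[v_0,v_2] = [v_2] − [v_0].
This gives a 7×7 integer matrix of rank 6; reducing to Smith normal form yields diagonal entries (1,1,1,1,1,1).

Reading off H_k = ker ∂_k / im ∂_{k+1}:

  H_0: rank C_0 − rank ∂_1 = 7 − 6 = 1, and the invariant factors of ∂_1 are all 1, so H_0 = Z.
  H_1: rank ker ∂_1 − rank ∂_2 = (7 − 6) − 0 = 1, and there is no ∂_2, so H_1 = Z.

As a check, the Euler characteristic is 7 − 7 = 0, which agrees with 1 − 1 = 0.

Hence the Betti numbers are b_0 = 1, b_1 = 1.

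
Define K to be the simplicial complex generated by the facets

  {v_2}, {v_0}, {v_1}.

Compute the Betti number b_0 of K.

We work with the vertex ordering v_0 < v_1 < v_2. The simplices of K, each written with vertices in increasing order, are:

  0-simplices (3): [v_0], [v_1], [v_2]

so the chain groups are C_0 ≅ Z^3.

Computing H_k = (kernel of ∂_k) / (image of ∂_{k+1}):

  H_0: rank C_0 − rank ∂_1 = 3 − 0 = 3, and there is no ∂_1, so H_0 = Z^3.

(K is a triangulation of a set of 3 points.)

Hence the Betti numbers are b_0 = 3.

b_0 = 3.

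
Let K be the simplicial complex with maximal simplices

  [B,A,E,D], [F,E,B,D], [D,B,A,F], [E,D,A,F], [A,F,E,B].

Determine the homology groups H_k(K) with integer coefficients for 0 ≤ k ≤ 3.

H_0 = Z,  H_1 = 0,  H_2 = 0,  H_3 = Z.

Fix the vertex order A < B < D < E < F and write every simplex with vertices in increasing order. Then dim K = 3 and the simplices of K are:

  0-simplices (5): A, B, D, E, F
  1-simplices (10): AB, AD, AE, AF, BD, BE, BF, DE, DF, EF
  2-simplices (10): ABD, ABE, ABF, ADE, ADF, AEF, BDE, BDF, BEF, DEF
  3-simplices (5): ABDE, ABDF, ABEF, ADEF, BDEF

giving chain groups C_0 ≅ Z^5, C_1 ≅ Z^10, C_2 ≅ Z^10, C_3 ≅ Z^5.

The boundary map ∂_1: C_1 → C_0 sends each edge [p,q] (with p < q) to q − p. For instance
  ∂AB = B − A.
The resulting 5×10 matrix has rank 4, and its Smith normal form has invariant factors (1,1,1,1).

Boundary ∂_2: C_2 → C_1 sends each 2-simplex [p,q,r] to [q,r] − [p,r] + [p,q]. For instance
  ∂DEF = EF − DF + DE,
  ∂ABD = BD − AD + AB.
As a 10×10 matrix over Z this has rank 6, with invariant factors (1,1,1,1,1,1).

The boundary map ∂_3: C_3 → C_2 sends each 3-simplex σ to the alternating sum Σ_i (−1)^i (σ with its i-th vertex removed). For instance
  ∂ABDF = BDF − ADF + ABF − ABD,
  ∂ABDE = BDE − ADE + ABE − ABD.
As a 10×5 matrix over Z this has rank 4, with invariant factors (1,1,1,1).

Reading off H_k = ker ∂_k / im ∂_{k+1}:

  H_0: rank C_0 − rank ∂_1 = 5 − 4 = 1, and the invariant factors of ∂_1 are all 1, so H_0 = Z.
  H_1: rank ker ∂_1 − rank ∂_2 = (10 − 4) − 6 = 0, and the invariant factors of ∂_2 are all 1, so H_1 = 0.
  H_2: rank ker ∂_2 − rank ∂_3 = (10 − 6) − 4 = 0, and the invariant factors of ∂_3 are all 1, so H_2 = 0.
  H_3: rank ker ∂_3 − rank ∂_4 = (5 − 4) − 0 = 1, and there is no ∂_4, so H_3 = Z.

As a check, the Euler characteristic is 5 − 10 + 10 − 5 = 0, which agrees with 1 − 0 + 0 − 1 = 0.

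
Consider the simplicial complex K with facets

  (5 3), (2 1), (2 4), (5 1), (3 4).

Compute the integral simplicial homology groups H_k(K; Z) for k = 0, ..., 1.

We work with the vertex ordering 1 < 2 < 3 < 4 < 5. The simplices of K, each written with vertices in increasing order, are:

  0-simplices (5): [1], [2], [3], [4], [5]
  1-simplices (5): [1,2], [1,5], [2,4], [3,4], [3,5]

giving chain groups C_0 ≅ Z^5, C_1 ≅ Z^5.

Boundary ∂_1: C_1 → C_0 is given by ∂[p,q] = [q] − [p].
As a 5×5 matrix over Z this has rank 4, with invariant factors (1,1,1,1).

Computing H_k = (kernel of ∂_k) / (image of ∂_{k+1}):

  H_0: rank C_0 − rank ∂_1 = 5 − 4 = 1, and the invariant factors of ∂_1 are all 1, so H_0 = Z.
  H_1: rank ker ∂_1 − rank ∂_2 = (5 − 4) − 0 = 1, and there is no ∂_2, so H_1 = Z.

H_0 = Z,  H_1 = Z.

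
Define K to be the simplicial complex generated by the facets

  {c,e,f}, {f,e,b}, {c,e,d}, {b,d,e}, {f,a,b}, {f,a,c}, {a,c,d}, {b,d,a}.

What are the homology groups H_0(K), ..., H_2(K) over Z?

H_0 = Z,  H_1 = 0,  H_2 = Z.

Fix the vertex order a < b < c < d < e < f and write every simplex with vertices in increasing order. Then dim K = 2 and the simplices of K are:

  0-simplices (6): a, b, c, d, e, f
  1-simplices (12): ab, ac, ad, af, bd, be, bf, cd, ce, cf, de, ef
  2-simplices (8): abd, abf, acd, acf, bde, bef, cde, cef

so the chain groups are C_0 ≅ Z^6, C_1 ≅ Z^12, C_2 ≅ Z^8.

∂_1: C_1 → C_0 sends each edge [p,q] (with p < q) to q − p. For instance
  ∂cd = d − c.
This gives a 6×12 integer matrix of rank 5; reducing to Smith normal form yields diagonal entries (1,1,1,1,1).

The boundary map ∂_2: C_2 → C_1 acts by ∂[p,q,r] = [q,r] − [p,r] + [p,q]. For instance
  ∂cef = ef − cf + ce,
  ∂abd = bd − ad + ab.
The 12×8 boundary matrix has rank 7 and Smith normal form diag(1,1,1,1,1,1,1).

From H_k ≅ ker(∂_k) / im(∂_{k+1}) we obtain:

  H_0: rank C_0 − rank ∂_1 = 6 − 5 = 1, and the invariant factors of ∂_1 are all 1, so H_0 ≅ Z.
  H_1: rank ker ∂_1 − rank ∂_2 = (12 − 5) − 7 = 0, and the invariant factors of ∂_2 are all 1, so H_1 ≅ 0.
  H_2: rank ker ∂_2 − rank ∂_3 = (8 − 7) − 0 = 1, and there is no ∂_3, so H_2 ≅ Z.

(K is a triangulation of the 2-sphere S^2.)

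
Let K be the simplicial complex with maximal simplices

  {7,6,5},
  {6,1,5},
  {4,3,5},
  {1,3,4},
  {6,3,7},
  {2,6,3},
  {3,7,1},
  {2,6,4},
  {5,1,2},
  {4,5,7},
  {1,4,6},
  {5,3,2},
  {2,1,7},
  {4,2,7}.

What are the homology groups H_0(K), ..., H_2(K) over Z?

Fix the vertex order 1 < 2 < 3 < 4 < 5 < 6 < 7 and write every simplex with vertices in increasing order. Then dim K = 2 and the simplices of K are:

  0-simplices (7): [1], [2], [3], [4], [5], [6], [7]
  1-simplices (21): [1,2], [1,3], [1,4], [1,5], [1,6], [1,7], [2,3], [2,4], [2,5], [2,6], [2,7], [3,4], [3,5], [3,6], [3,7], [4,5], [4,6], [4,7], [5,6], [5,7], [6,7]
  2-simplices (14): [1,2,5], [1,2,7], [1,3,4], [1,3,7], [1,4,6], [1,5,6], [2,3,5], [2,3,6], [2,4,6], [2,4,7], [3,4,5], [3,6,7], [4,5,7], [5,6,7]

so the chain groups are C_0 ≅ Z^7, C_1 ≅ Z^21, C_2 ≅ Z^14.

∂_1: C_1 → C_0 is given by ∂[p,q] = [q] − [p].
As a 7×21 matrix over Z this has rank 6, with invariant factors (1,1,1,1,1,1).

∂_2: C_2 → C_1 acts by ∂[p,q,r] = [q,r] − [p,r] + [p,q]. For instance
  ∂[1,3,4] = [3,4] − [1,4] + [1,3],
  ∂[1,5,6] = [5,6] − [1,6] + [1,5].
This gives a 21×14 integer matrix of rank 13; reducing to Smith normal form yields diagonal entries (1,1,1,1,1,1,1,1,1,1,1,1,1).

From H_k ≅ ker(∂_k) / im(∂_{k+1}) we obtain:

  H_0: rank C_0 − rank ∂_1 = 7 − 6 = 1, and the invariant factors of ∂_1 are all 1, so H_0 ≅ Z.
  H_1: rank ker ∂_1 − rank ∂_2 = (21 − 6) − 13 = 2, and the invariant factors of ∂_2 are all 1, so H_1 ≅ Z^2.
  H_2: rank ker ∂_2 − rank ∂_3 = (14 − 13) − 0 = 1, and there is no ∂_3, so H_2 ≅ Z.

H_0 ≅ Z,  H_1 ≅ Z^2,  H_2 ≅ Z.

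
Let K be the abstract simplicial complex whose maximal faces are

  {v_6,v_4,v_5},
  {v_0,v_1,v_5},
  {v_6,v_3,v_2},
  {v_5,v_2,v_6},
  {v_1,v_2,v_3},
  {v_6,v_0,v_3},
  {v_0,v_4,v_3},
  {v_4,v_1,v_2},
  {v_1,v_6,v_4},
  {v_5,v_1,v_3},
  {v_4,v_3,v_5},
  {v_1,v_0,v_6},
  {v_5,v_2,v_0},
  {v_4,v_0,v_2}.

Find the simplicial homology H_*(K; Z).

H_0 = Z,  H_1 = Z^2,  H_2 = Z.

Order the vertices as v_0 < v_1 < v_2 < v_3 < v_4 < v_5 < v_6. Listing each simplex with vertices in this order, K has dimension 2 with simplices:

  0-simplices (7): [v_0], [v_1], [v_2], [v_3], [v_4], [v_5], [v_6]
  1-simplices (21): (21 of them)
  2-simplices (14): (14 of them)

giving chain groups C_0 ≅ Z^7, C_1 ≅ Z^21, C_2 ≅ Z^14.

Boundary ∂_1: C_1 → C_0 maps an edge to its endpoints' difference, ∂[p,q] = q − p.
This gives a 7×21 integer matrix of rank 6; reducing to Smith normal form yields diagonal entries (1,1,1,1,1,1).

∂_2: C_2 → C_1 acts by ∂[p,q,r] = [q,r] − [p,r] + [p,q]. For instance
  ∂[v_2,v_5,v_6] = [v_5,v_6] − [v_2,v_6] + [v_2,v_5],
  ∂[v_0,v_2,v_5] = [v_2,v_5] − [v_0,v_5] + [v_0,v_2].
As a 21×14 matrix over Z this has rank 13, with invariant factors (1,1,1,1,1,1,1,1,1,1,1,1,1).

Computing H_k = (kernel of ∂_k) / (image of ∂_{k+1}):

  H_0: rank C_0 − rank ∂_1 = 7 − 6 = 1, and the invariant factors of ∂_1 are all 1, so H_0 = Z.
  H_1: rank ker ∂_1 − rank ∂_2 = (21 − 6) − 13 = 2, and the invariant factors of ∂_2 are all 1, so H_1 = Z^2.
  H_2: rank ker ∂_2 − rank ∂_3 = (14 − 13) − 0 = 1, and there is no ∂_3, so H_2 = Z.

(K is a triangulation of the torus T^2.)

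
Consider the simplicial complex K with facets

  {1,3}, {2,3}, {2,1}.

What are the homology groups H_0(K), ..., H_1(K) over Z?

We work with the vertex ordering 1 < 2 < 3. The simplices of K, each written with vertices in increasing order, are:

  0-simplices (3): [1], [2], [3]
  1-simplices (3): [1,2], [1,3], [2,3]

Hence C_0 ≅ Z^3, C_1 ≅ Z^3.

The boundary map ∂_1: C_1 → C_0 maps an edge to its endpoints' difference, ∂[p,q] = q − p.
This gives a 3×3 integer matrix of rank 2; reducing to Smith normal form yields diagonal entries (1,1).

Reading off H_k = ker ∂_k / im ∂_{k+1}:

  H_0: rank C_0 − rank ∂_1 = 3 − 2 = 1, and the invariant factors of ∂_1 are all 1, so H_0 = Z.
  H_1: rank ker ∂_1 − rank ∂_2 = (3 − 2) − 0 = 1, and there is no ∂_2, so H_1 = Z.

As a check, the Euler characteristic is 3 − 3 = 0, which agrees with 1 − 1 = 0.

H_0 ≅ Z,  H_1 ≅ Z.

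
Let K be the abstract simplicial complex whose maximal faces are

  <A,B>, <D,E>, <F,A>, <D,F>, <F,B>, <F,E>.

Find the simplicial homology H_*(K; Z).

We work with the vertex ordering A < B < D < E < F. The simplices of K, each written with vertices in increasing order, are:

  0-simplices (5): A, B, D, E, F
  1-simplices (6): AB, AF, BF, DE, DF, EF

so the chain groups are C_0 ≅ Z^5, C_1 ≅ Z^6.

The boundary map ∂_1: C_1 → C_0 sends each edge [p,q] (with p < q) to q − p. For instance
  ∂DF = F − D.
The resulting 5×6 matrix has rank 4, and its Smith normal form has invariant factors (1,1,1,1).

Computing H_k = (kernel of ∂_k) / (image of ∂_{k+1}):

  H_0: rank C_0 − rank ∂_1 = 5 − 4 = 1, and the invariant factors of ∂_1 are all 1, so H_0 = Z.
  H_1: rank ker ∂_1 − rank ∂_2 = (6 − 4) − 0 = 2, and there is no ∂_2, so H_1 = Z^2.

H_0 = Z,  H_1 = Z^2.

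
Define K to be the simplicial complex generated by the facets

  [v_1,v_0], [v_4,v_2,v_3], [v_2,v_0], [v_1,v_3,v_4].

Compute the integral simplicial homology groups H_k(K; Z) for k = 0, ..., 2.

H_0 = Z,  H_1 = Z,  H_2 = 0.

Fix the vertex order v_0 < v_1 < v_2 < v_3 < v_4 and write every simplex with vertices in increasing order. Then dim K = 2 and the simplices of K are:

  0-simplices (5): [v_0], [v_1], [v_2], [v_3], [v_4]
  1-simplices (7): [v_0,v_1], [v_0,v_2], [v_1,v_3], [v_1,v_4], [v_2,v_3], [v_2,v_4], [v_3,v_4]
  2-simplices (2): [v_1,v_3,v_4], [v_2,v_3,v_4]

so the chain groups are C_0 ≅ Z^5, C_1 ≅ Z^7, C_2 ≅ Z^2.

Boundary ∂_1: C_1 → C_0 sends each edge [p,q] (with p < q) to q − p. For instance
  ∂[v_2,v_3] = [v_3] − [v_2].
The resulting 5×7 matrix has rank 4, and its Smith normal form has invariant factors (1,1,1,1).

∂_2: C_2 → C_1 acts by ∂[p,q,r] = [q,r] − [p,r] + [p,q]. For instance
  ∂[v_1,v_3,v_4] = [v_3,v_4] − [v_1,v_4] + [v_1,v_3],
  ∂[v_2,v_3,v_4] = [v_3,v_4] − [v_2,v_4] + [v_2,v_3].
The 7×2 boundary matrix has rank 2 and Smith normal form diag(1,1).

Now H_k = ker ∂_k / im ∂_{k+1}, so:

  H_0: rank C_0 − rank ∂_1 = 5 − 4 = 1, and the invariant factors of ∂_1 are all 1, so H_0 = Z.
  H_1: rank ker ∂_1 − rank ∂_2 = (7 − 4) − 2 = 1, and the invariant factors of ∂_2 are all 1, so H_1 = Z.
  H_2: rank ker ∂_2 − rank ∂_3 = (2 − 2) − 0 = 0, and there is no ∂_3, so H_2 = 0.

As a check, the Euler characteristic is 5 − 7 + 2 = 0, which agrees with 1 − 1 + 0 = 0.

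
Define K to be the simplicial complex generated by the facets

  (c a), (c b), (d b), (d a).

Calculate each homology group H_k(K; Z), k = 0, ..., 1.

K has 4 vertices, 4 edges.
rank ∂_0 = 0, rank ∂_1 = 3 ⇒ b_0 = 4 − 0 − 3 = 1; all invariant factors of ∂_1 are 1 so no torsion. So H_0 = Z.
rank ∂_1 = 3, rank ∂_2 = 0 ⇒ b_1 = 4 − 3 − 0 = 1. So H_1 = Z.

H_0 ≅ Z,  H_1 ≅ Z.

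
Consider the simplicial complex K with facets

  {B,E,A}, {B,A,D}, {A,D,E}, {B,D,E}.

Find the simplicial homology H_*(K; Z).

H_0 = Z,  H_1 = 0,  H_2 = Z.

Take the total order A < B < D < E on the vertex set. Then K (dimension 2) consists of the simplices:

  0-simplices (4): A, B, D, E
  1-simplices (6): AB, AD, AE, BD, BE, DE
  2-simplices (4): ABD, ABE, ADE, BDE

so the chain groups are C_0 ≅ Z^4, C_1 ≅ Z^6, C_2 ≅ Z^4.

Boundary ∂_1: C_1 → C_0 maps an edge to its endpoints' difference, ∂[p,q] = q − p.
As a 4×6 matrix over Z this has rank 3, with invariant factors (1,1,1).

Boundary ∂_2: C_2 → C_1 maps a triangle to the signed sum of its edges. For instance
  ∂ABE = BE − AE + AB,
  ∂ABD = BD − AD + AB.
The resulting 6×4 matrix has rank 3, and its Smith normal form has invariant factors (1,1,1).

Reading off H_k = ker ∂_k / im ∂_{k+1}:

  H_0: rank C_0 − rank ∂_1 = 4 − 3 = 1, and the invariant factors of ∂_1 are all 1, so H_0 = Z.
  H_1: rank ker ∂_1 − rank ∂_2 = (6 − 3) − 3 = 0, and the invariant factors of ∂_2 are all 1, so H_1 = 0.
  H_2: rank ker ∂_2 − rank ∂_3 = (4 − 3) − 0 = 1, and there is no ∂_3, so H_2 = Z.

As a check, the Euler characteristic is 4 − 6 + 4 = 2, which agrees with 1 − 0 + 1 = 2.
(K is a triangulation of the 2-sphere S^2.)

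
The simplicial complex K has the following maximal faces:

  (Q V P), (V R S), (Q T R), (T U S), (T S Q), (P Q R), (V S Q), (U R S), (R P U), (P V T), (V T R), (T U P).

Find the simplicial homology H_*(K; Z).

Take the total order P < Q < R < S < T < U < V on the vertex set. Then K (dimension 2) consists of the simplices:

  0-simplices (7): P, Q, R, S, T, U, V
  1-simplices (18): PQ, PR, PT, PU, PV, QR, QS, QT, QV, RS, RT, RU, RV, ST, SU, SV, TU, TV
  2-simplices (12): PQR, PQV, PRU, PTU, PTV, QRT, QST, QSV, RSU, RSV, RTV, STU

so the chain groups are C_0 ≅ Z^7, C_1 ≅ Z^18, C_2 ≅ Z^12.

The boundary map ∂_1: C_1 → C_0 sends each edge [p,q] (with p < q) to q − p.
The resulting 7×18 matrix has rank 6, and its Smith normal form has invariant factors (1,1,1,1,1,1).

Boundary ∂_2: C_2 → C_1 sends each 2-simplex [p,q,r] to [q,r] − [p,r] + [p,q]. For instance
  ∂PQV = QV − PV + PQ,
  ∂PRU = RU − PU + PR.
As a 18×12 matrix over Z this has rank 12, with invariant factors (1,1,1,1,1,1,1,1,1,1,1,2).

Now H_k = ker ∂_k / im ∂_{k+1}, so:

  H_0: rank C_0 − rank ∂_1 = 7 − 6 = 1, and the invariant factors of ∂_1 are all 1, so H_0 ≅ Z.
  H_1: rank ker ∂_1 − rank ∂_2 = (18 − 6) − 12 = 0, and ∂_2 has invariant factor 2 > 1, so H_1 ≅ Z/2.
  H_2: rank ker ∂_2 − rank ∂_3 = (12 − 12) − 0 = 0, and there is no ∂_3, so H_2 ≅ 0.

As a check, the Euler characteristic is 7 − 18 + 12 = 1, which agrees with 1 − 0 + 0 = 1.
(K is a triangulation of the real projective plane RP^2.)

H_0 ≅ Z,  H_1 ≅ Z/2,  H_2 = 0.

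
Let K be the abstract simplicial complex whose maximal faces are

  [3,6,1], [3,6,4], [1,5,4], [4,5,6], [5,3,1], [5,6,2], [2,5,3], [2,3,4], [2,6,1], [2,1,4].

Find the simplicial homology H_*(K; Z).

K has 6 vertices, 15 edges, 10 triangles.
rank ∂_0 = 0, rank ∂_1 = 5 ⇒ b_0 = 6 − 0 − 5 = 1; all invariant factors of ∂_1 are 1 so no torsion. So H_0 ≅ Z.
rank ∂_1 = 5, rank ∂_2 = 10 ⇒ b_1 = 15 − 5 − 10 = 0; ∂_2 has invariant factor(s) [2] giving torsion. So H_1 ≅ Z_2.
rank ∂_2 = 10, rank ∂_3 = 0 ⇒ b_2 = 10 − 10 − 0 = 0. So H_2 ≅ 0.

H_0 ≅ Z,  H_1 ≅ Z_2,  H_2 = 0.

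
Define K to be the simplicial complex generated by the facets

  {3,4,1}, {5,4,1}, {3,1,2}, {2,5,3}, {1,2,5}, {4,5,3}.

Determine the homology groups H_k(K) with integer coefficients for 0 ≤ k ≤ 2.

H_0 ≅ Z,  H_1 = 0,  H_2 ≅ Z.

Fix the vertex order 1 < 2 < 3 < 4 < 5 and write every simplex with vertices in increasing order. Then dim K = 2 and the simplices of K are:

  0-simplices (5): [1], [2], [3], [4], [5]
  1-simplices (9): [1,2], [1,3], [1,4], [1,5], [2,3], [2,5], [3,4], [3,5], [4,5]
  2-simplices (6): [1,2,3], [1,2,5], [1,3,4], [1,4,5], [2,3,5], [3,4,5]

so the chain groups are C_0 ≅ Z^5, C_1 ≅ Z^9, C_2 ≅ Z^6.

∂_1: C_1 → C_0 is given by ∂[p,q] = [q] − [p].
This gives a 5×9 integer matrix of rank 4; reducing to Smith normal form yields diagonal entries (1,1,1,1).

Boundary ∂_2: C_2 → C_1 acts by ∂[p,q,r] = [q,r] − [p,r] + [p,q]. For instance
  ∂[1,2,5] = [2,5] − [1,5] + [1,2],
  ∂[3,4,5] = [4,5] − [3,5] + [3,4].
The resulting 9×6 matrix has rank 5, and its Smith normal form has invariant factors (1,1,1,1,1).

Computing H_k = (kernel of ∂_k) / (image of ∂_{k+1}):

  H_0: rank C_0 − rank ∂_1 = 5 − 4 = 1, and the invariant factors of ∂_1 are all 1, so H_0 ≅ Z.
  H_1: rank ker ∂_1 − rank ∂_2 = (9 − 4) − 5 = 0, and the invariant factors of ∂_2 are all 1, so H_1 ≅ 0.
  H_2: rank ker ∂_2 − rank ∂_3 = (6 − 5) − 0 = 1, and there is no ∂_3, so H_2 ≅ Z.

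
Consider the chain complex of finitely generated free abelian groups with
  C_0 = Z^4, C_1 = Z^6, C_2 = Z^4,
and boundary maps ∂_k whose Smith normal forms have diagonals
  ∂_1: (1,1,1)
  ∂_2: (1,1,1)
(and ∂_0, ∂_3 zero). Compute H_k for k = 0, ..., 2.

H_0: b_0 = 4 − 0 − 3 = 1; torsion from ∂_1 factors > 1: none. So H_0 = Z.
H_1: b_1 = 6 − 3 − 3 = 0; torsion from ∂_2 factors > 1: none. So H_1 = 0.
H_2: b_2 = 4 − 3 − 0 = 1; torsion from ∂_3 factors > 1: none. So H_2 = Z.

H_0 = Z,  H_1 = 0,  H_2 = Z.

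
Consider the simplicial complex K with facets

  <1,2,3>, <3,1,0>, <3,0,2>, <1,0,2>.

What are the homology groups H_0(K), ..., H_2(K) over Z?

H_0 ≅ Z,  H_1 = 0,  H_2 ≅ Z.

We work with the vertex ordering 0 < 1 < 2 < 3. The simplices of K, each written with vertices in increasing order, are:

  0-simplices (4): [0], [1], [2], [3]
  1-simplices (6): [0,1], [0,2], [0,3], [1,2], [1,3], [2,3]
  2-simplices (4): [0,1,2], [0,1,3], [0,2,3], [1,2,3]

Hence C_0 ≅ Z^4, C_1 ≅ Z^6, C_2 ≅ Z^4.

The boundary map ∂_1: C_1 → C_0 maps an edge to its endpoints' difference, ∂[p,q] = q − p.
As a 4×6 matrix over Z this has rank 3, with invariant factors (1,1,1).

Boundary ∂_2: C_2 → C_1 maps a triangle to the signed sum of its edges. For instance
  ∂[1,2,3] = [2,3] − [1,3] + [1,2],
  ∂[0,1,3] = [1,3] − [0,3] + [0,1].
This gives a 6×4 integer matrix of rank 3; reducing to Smith normal form yields diagonal entries (1,1,1).

From H_k ≅ ker(∂_k) / im(∂_{k+1}) we obtain:

  H_0: rank C_0 − rank ∂_1 = 4 − 3 = 1, and the invariant factors of ∂_1 are all 1, so H_0 = Z.
  H_1: rank ker ∂_1 − rank ∂_2 = (6 − 3) − 3 = 0, and the invariant factors of ∂_2 are all 1, so H_1 = 0.
  H_2: rank ker ∂_2 − rank ∂_3 = (4 − 3) − 0 = 1, and there is no ∂_3, so H_2 = Z.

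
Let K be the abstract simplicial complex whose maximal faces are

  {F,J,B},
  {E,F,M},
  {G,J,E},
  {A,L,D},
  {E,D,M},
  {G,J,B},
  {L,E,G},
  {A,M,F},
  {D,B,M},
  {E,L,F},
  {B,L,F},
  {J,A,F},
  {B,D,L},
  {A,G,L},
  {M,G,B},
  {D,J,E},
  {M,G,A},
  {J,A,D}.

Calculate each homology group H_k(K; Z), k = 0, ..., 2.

Take the total order A < B < D < E < F < G < J < L < M on the vertex set. Then K (dimension 2) consists of the simplices:

  0-simplices (9): A, B, D, E, F, G, J, L, M
  1-simplices (27): AD, AF, AG, AJ, AL, AM, BD, BF, BG, BJ, BL, BM, DE, DJ, DL, DM, EF, EG, EJ, EL, EM, FJ, FL, FM, GJ, GL, GM
  2-simplices (18): ADJ, ADL, AFJ, AFM, AGL, AGM, BDL, BDM, BFJ, BFL, BGJ, BGM, DEJ, DEM, EFL, EFM, EGJ, EGL

giving chain groups C_0 ≅ Z^9, C_1 ≅ Z^27, C_2 ≅ Z^18.

Boundary ∂_1: C_1 → C_0 sends each edge [p,q] (with p < q) to q − p.
This gives a 9×27 integer matrix of rank 8; reducing to Smith normal form yields diagonal entries (1,1,1,1,1,1,1,1).

The boundary map ∂_2: C_2 → C_1 sends each 2-simplex [p,q,r] to [q,r] − [p,r] + [p,q]. For instance
  ∂DEJ = EJ − DJ + DE,
  ∂BGM = GM − BM + BG.
As a 27×18 matrix over Z this has rank 17, with invariant factors (1,1,1,1,1,1,1,1,1,1,1,1,1,1,1,1,1).

Computing H_k = (kernel of ∂_k) / (image of ∂_{k+1}):

  H_0: rank C_0 − rank ∂_1 = 9 − 8 = 1, and the invariant factors of ∂_1 are all 1, so H_0 = Z.
  H_1: rank ker ∂_1 − rank ∂_2 = (27 − 8) − 17 = 2, and the invariant factors of ∂_2 are all 1, so H_1 = Z^2.
  H_2: rank ker ∂_2 − rank ∂_3 = (18 − 17) − 0 = 1, and there is no ∂_3, so H_2 = Z.

As a check, the Euler characteristic is 9 − 27 + 18 = 0, which agrees with 1 − 2 + 1 = 0.

H_0 = Z,  H_1 = Z^2,  H_2 = Z.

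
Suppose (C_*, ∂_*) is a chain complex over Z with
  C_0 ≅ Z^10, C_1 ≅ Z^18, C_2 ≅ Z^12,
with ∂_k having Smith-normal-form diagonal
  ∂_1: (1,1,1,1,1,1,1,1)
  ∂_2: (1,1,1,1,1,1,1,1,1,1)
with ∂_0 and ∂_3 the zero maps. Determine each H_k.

H_0 = Z^2,  H_1 = 0,  H_2 = Z^2.

H_0: b_0 = 10 − 0 − 8 = 2; torsion from ∂_1 factors > 1: none. So H_0 = Z^2.
H_1: b_1 = 18 − 8 − 10 = 0; torsion from ∂_2 factors > 1: none. So H_1 = 0.
H_2: b_2 = 12 − 10 − 0 = 2; torsion from ∂_3 factors > 1: none. So H_2 = Z^2.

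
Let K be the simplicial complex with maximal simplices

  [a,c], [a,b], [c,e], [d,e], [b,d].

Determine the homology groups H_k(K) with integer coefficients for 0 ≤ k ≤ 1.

Order the vertices as a < b < c < d < e. Listing each simplex with vertices in this order, K has dimension 1 with simplices:

  0-simplices (5): a, b, c, d, e
  1-simplices (5): ab, ac, bd, ce, de

so the chain groups are C_0 ≅ Z^5, C_1 ≅ Z^5.

Boundary ∂_1: C_1 → C_0 sends each edge [p,q] (with p < q) to q − p. For instance
  ∂bd = d − b.
The resulting 5×5 matrix has rank 4, and its Smith normal form has invariant factors (1,1,1,1).

From H_k ≅ ker(∂_k) / im(∂_{k+1}) we obtain:

  H_0: rank C_0 − rank ∂_1 = 5 − 4 = 1, and the invariant factors of ∂_1 are all 1, so H_0 ≅ Z.
  H_1: rank ker ∂_1 − rank ∂_2 = (5 − 4) − 0 = 1, and there is no ∂_2, so H_1 ≅ Z.

H_0 ≅ Z,  H_1 ≅ Z.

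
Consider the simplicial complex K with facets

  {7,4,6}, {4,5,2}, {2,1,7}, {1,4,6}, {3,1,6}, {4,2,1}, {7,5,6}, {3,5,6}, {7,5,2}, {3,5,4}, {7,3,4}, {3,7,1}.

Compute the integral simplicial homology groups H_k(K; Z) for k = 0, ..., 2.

Take the total order 1 < 2 < 3 < 4 < 5 < 6 < 7 on the vertex set. Then K (dimension 2) consists of the simplices:

  0-simplices (7): [1], [2], [3], [4], [5], [6], [7]
  1-simplices (18): [1,2], [1,3], [1,4], [1,6], [1,7], [2,4], [2,5], [2,7], [3,4], [3,5], [3,6], [3,7], [4,5], [4,6], [4,7], [5,6], [5,7], [6,7]
  2-simplices (12): [1,2,4], [1,2,7], [1,3,6], [1,3,7], [1,4,6], [2,4,5], [2,5,7], [3,4,5], [3,4,7], [3,5,6], [4,6,7], [5,6,7]

so the chain groups are C_0 ≅ Z^7, C_1 ≅ Z^18, C_2 ≅ Z^12.

Boundary ∂_1: C_1 → C_0 maps an edge to its endpoints' difference, ∂[p,q] = q − p. For instance
  ∂[4,7] = [7] − [4].
The resulting 7×18 matrix has rank 6, and its Smith normal form has invariant factors (1,1,1,1,1,1).

Boundary ∂_2: C_2 → C_1 maps a triangle to the signed sum of its edges. For instance
  ∂[1,4,6] = [4,6] − [1,6] + [1,4],
  ∂[1,2,7] = [2,7] − [1,7] + [1,2].
The resulting 18×12 matrix has rank 12, and its Smith normal form has invariant factors (1,1,1,1,1,1,1,1,1,1,1,2).

Reading off H_k = ker ∂_k / im ∂_{k+1}:

  H_0: rank C_0 − rank ∂_1 = 7 − 6 = 1, and the invariant factors of ∂_1 are all 1, so H_0 = Z.
  H_1: rank ker ∂_1 − rank ∂_2 = (18 − 6) − 12 = 0, and ∂_2 has invariant factor 2 > 1, so H_1 = Z/2Z.
  H_2: rank ker ∂_2 − rank ∂_3 = (12 − 12) − 0 = 0, and there is no ∂_3, so H_2 = 0.

(K is a triangulation of the real projective plane RP^2.)

H_0 ≅ Z,  H_1 ≅ Z/2Z,  H_2 = 0.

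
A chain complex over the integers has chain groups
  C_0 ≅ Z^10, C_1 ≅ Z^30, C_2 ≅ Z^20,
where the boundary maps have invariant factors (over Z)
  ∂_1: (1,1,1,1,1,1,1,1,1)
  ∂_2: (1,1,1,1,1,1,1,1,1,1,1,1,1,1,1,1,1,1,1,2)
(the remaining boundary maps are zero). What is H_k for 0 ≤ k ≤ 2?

H_0: b_0 = 10 − 0 − 9 = 1; torsion from ∂_1 factors > 1: none. So H_0 = Z.
H_1: b_1 = 30 − 9 − 20 = 1; torsion from ∂_2 factors > 1: [2]. So H_1 = Z ⊕ Z/2.
H_2: b_2 = 20 − 20 − 0 = 0; torsion from ∂_3 factors > 1: none. So H_2 = 0.

H_0 = Z,  H_1 = Z ⊕ Z/2,  H_2 = 0.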